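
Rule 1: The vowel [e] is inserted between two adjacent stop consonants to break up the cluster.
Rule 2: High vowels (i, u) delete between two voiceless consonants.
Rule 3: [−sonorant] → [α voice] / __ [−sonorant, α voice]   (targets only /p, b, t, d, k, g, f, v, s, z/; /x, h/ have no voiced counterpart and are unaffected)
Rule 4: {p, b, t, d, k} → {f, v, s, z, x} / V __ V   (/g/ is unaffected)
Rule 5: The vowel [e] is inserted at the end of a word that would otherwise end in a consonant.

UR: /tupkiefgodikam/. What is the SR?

tpexievgozixame

Rule 1 (stop-cluster e-epenthesis): /p/ and /k/ form a stop–stop cluster, so [e] is inserted between them. /tupkiefgodikam/ → tupekiefgodikam.
Rule 2 (high vowel syncope): /u/ is a high vowel flanked by voiceless consonants /t/ and /p/, so it deletes. /tupekiefgodikam/ → tpekiefgodikam.
Rule 3 (regressive voicing assimilation): /f/ precedes the voiced obstruent /g/, so it voices to [v] by assimilation. /tpekiefgodikam/ → tpekievgodikam.
Rule 4 (intervocalic spirantization): /k/ is a stop between vowels /e/ and /i/, so it spirantizes to the fricative [x]. /d/ is a stop between vowels /o/ and /i/, so it spirantizes to the fricative [z]. /k/ is a stop between vowels /i/ and /a/, so it spirantizes to the fricative [x]. /tpekievgodikam/ → tpexievgozixam.
Rule 5 (final e-epenthesis): the form ends in the consonant /m/, so [e] is inserted word-finally. /tpexievgozixam/ → tpexievgozixame.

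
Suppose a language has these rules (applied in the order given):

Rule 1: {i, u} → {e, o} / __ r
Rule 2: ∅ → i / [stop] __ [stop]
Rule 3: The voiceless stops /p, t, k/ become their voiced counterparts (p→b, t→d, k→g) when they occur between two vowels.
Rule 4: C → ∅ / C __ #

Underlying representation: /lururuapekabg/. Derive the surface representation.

Rule 1 (pre-rhotic lowering): /u/ is a high vowel immediately before /r/, so it lowers to [o]. /u/ is a high vowel immediately before /r/, so it lowers to [o]. /lururuapekabg/ → lororuapekabg.
Rule 2 (stop-cluster i-epenthesis): /b/ and /g/ form a stop–stop cluster, so [i] is inserted between them. /lororuapekabg/ → lororuapekabig.
Rule 3 (intervocalic voicing): /p/ is a voiceless stop between vowels /a/ and /e/, so it voices to [b]. /k/ is a voiceless stop between vowels /e/ and /a/, so it voices to [g]. /lororuapekabig/ → lororuabegabig.
Rule 4 (final cluster simplification): no segment meets the environment; /lororuabegabig/ is unchanged.

lororuabegabig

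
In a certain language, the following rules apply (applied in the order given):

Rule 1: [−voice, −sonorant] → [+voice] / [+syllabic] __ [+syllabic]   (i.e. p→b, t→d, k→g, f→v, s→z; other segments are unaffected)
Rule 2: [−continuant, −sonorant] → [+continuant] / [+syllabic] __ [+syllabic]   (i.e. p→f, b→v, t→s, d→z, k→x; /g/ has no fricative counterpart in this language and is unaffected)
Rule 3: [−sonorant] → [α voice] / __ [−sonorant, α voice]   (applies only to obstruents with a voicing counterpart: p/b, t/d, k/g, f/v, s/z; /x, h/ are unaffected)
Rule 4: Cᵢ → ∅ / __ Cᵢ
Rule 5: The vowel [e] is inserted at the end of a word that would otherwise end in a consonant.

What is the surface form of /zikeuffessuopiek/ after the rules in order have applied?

zigeufesuovieke

Rule 1 (intervocalic voicing): /k/ is a voiceless obstruent between vowels /i/ and /e/, so it voices to [g]. /p/ is a voiceless obstruent between vowels /o/ and /i/, so it voices to [b]. /zikeuffessuopiek/ → zigeuffessuobiek.
Rule 2 (intervocalic spirantization): /b/ is a stop between vowels /o/ and /i/, so it spirantizes to the fricative [v]. /zigeuffessuobiek/ → zigeuffessuoviek.
Rule 3 (regressive voicing assimilation): no segment meets the environment; /zigeuffessuoviek/ is unchanged.
Rule 4 (degemination): /ff/ is a geminate; the first /f/ deletes. /ss/ is a geminate; the first /s/ deletes. /zigeuffessuoviek/ → zigeufesuoviek.
Rule 5 (final e-epenthesis): the form ends in the consonant /k/, so [e] is inserted word-finally. /zigeufesuoviek/ → zigeufesuovieke.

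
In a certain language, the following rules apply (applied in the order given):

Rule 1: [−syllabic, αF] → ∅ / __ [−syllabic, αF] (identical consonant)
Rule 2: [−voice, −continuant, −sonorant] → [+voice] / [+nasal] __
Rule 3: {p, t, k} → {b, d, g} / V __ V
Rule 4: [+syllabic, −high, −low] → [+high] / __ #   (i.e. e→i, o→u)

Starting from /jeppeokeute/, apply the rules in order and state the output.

jebeogeudi

Rule 1 (degemination): /pp/ is a geminate; the first /p/ deletes. /jeppeokeute/ → jepeokeute.
Rule 2 (post-nasal voicing): no segment meets the environment; /jepeokeute/ is unchanged.
Rule 3 (intervocalic voicing): /p/ is a voiceless stop between vowels /e/ and /e/, so it voices to [b]. /k/ is a voiceless stop between vowels /o/ and /e/, so it voices to [g]. /t/ is a voiceless stop between vowels /u/ and /e/, so it voices to [d]. /jepeokeute/ → jebeogeude.
Rule 4 (final vowel raising): /e/ is a mid vowel in word-final position, so it raises to [i]. /jebeogeude/ → jebeogeudi.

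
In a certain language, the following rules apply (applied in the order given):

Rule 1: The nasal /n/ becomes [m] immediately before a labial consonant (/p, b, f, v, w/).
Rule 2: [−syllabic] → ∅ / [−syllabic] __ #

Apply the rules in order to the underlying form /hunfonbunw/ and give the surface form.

Rule 1 (nasal place assimilation): /n/ precedes the labial consonant /f/, so it assimilates in place to [m]. /n/ precedes the labial consonant /b/, so it assimilates in place to [m]. /n/ precedes the labial consonant /w/, so it assimilates in place to [m]. /hunfonbunw/ → humfombumw.
Rule 2 (final cluster simplification): /w/ is the second consonant of a word-final cluster /mw/, so it deletes. /humfombumw/ → humfombum.

humfombum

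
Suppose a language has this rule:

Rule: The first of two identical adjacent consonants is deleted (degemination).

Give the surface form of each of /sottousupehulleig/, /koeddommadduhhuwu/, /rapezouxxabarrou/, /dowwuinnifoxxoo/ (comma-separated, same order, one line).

/sottousupehulleig/: /tt/ is a geminate; the first /t/ deletes. /ll/ is a geminate; the first /l/ deletes. → [sotousupehuleig].
/koeddommadduhhuwu/: /dd/ is a geminate; the first /d/ deletes. /mm/ is a geminate; the first /m/ deletes. /dd/ is a geminate; the first /d/ deletes. /hh/ is a geminate; the first /h/ deletes. → [koedomaduhuwu].
/rapezouxxabarrou/: /xx/ is a geminate; the first /x/ deletes. /rr/ is a geminate; the first /r/ deletes. → [rapezouxabarou].
/dowwuinnifoxxoo/: /ww/ is a geminate; the first /w/ deletes. /nn/ is a geminate; the first /n/ deletes. /xx/ is a geminate; the first /x/ deletes. → [dowuinifoxoo].

sotousupehuleig, koedomaduhuwu, rapezouxabarou, dowuinifoxoo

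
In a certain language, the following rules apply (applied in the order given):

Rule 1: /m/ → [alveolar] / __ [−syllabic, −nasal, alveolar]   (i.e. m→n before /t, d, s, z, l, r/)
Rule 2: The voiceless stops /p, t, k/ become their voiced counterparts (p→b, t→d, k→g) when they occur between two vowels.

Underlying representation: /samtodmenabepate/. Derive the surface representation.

santodmenabebade

Rule 1 (nasal place assimilation): /m/ precedes the alveolar consonant /t/, so it assimilates in place to [n]. /samtodmenabepate/ → santodmenabepate.
Rule 2 (intervocalic voicing): /p/ is a voiceless stop between vowels /e/ and /a/, so it voices to [b]. /t/ is a voiceless stop between vowels /a/ and /e/, so it voices to [d]. /santodmenabepate/ → santodmenabebade.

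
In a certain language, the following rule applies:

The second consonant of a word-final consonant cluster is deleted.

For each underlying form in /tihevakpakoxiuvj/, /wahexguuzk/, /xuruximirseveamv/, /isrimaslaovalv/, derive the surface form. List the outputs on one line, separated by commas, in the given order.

tihevakpakoxiuv, wahexguuz, xuruximirseveam, isrimaslaoval

/tihevakpakoxiuvj/: /j/ is the second consonant of a word-final cluster /vj/, so it deletes. → [tihevakpakoxiuv].
/wahexguuzk/: /k/ is the second consonant of a word-final cluster /zk/, so it deletes. → [wahexguuz].
/xuruximirseveamv/: /v/ is the second consonant of a word-final cluster /mv/, so it deletes. → [xuruximirseveam].
/isrimaslaovalv/: /v/ is the second consonant of a word-final cluster /lv/, so it deletes. → [isrimaslaoval].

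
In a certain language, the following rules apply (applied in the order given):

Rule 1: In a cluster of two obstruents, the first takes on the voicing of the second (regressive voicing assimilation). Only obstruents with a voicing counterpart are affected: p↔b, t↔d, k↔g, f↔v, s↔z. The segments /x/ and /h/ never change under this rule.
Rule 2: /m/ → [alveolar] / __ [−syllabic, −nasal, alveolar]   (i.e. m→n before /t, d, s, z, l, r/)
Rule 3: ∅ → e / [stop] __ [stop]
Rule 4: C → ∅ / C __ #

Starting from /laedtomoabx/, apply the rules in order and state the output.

Rule 1 (regressive voicing assimilation): /d/ precedes the voiceless obstruent /t/, so it devoices to [t] by assimilation. /b/ precedes the voiceless obstruent /x/, so it devoices to [p] by assimilation. /laedtomoabx/ → laettomoapx.
Rule 2 (nasal place assimilation): no segment meets the environment; /laettomoapx/ is unchanged.
Rule 3 (stop-cluster e-epenthesis): /t/ and /t/ form a stop–stop cluster, so [e] is inserted between them. /laettomoapx/ → laetetomoapx.
Rule 4 (final cluster simplification): /x/ is the second consonant of a word-final cluster /px/, so it deletes. /laetetomoapx/ → laetetomoap.

laetetomoap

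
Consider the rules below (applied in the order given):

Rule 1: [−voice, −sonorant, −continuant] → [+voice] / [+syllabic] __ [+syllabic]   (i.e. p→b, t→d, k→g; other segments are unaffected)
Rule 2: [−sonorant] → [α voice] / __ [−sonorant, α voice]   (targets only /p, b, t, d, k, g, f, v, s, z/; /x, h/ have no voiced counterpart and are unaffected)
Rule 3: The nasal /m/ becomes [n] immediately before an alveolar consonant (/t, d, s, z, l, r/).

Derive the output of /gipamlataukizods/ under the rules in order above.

Rule 1 (intervocalic voicing): /p/ is a voiceless stop between vowels /i/ and /a/, so it voices to [b]. /t/ is a voiceless stop between vowels /a/ and /a/, so it voices to [d]. /k/ is a voiceless stop between vowels /u/ and /i/, so it voices to [g]. /gipamlataukizods/ → gibamladaugizods.
Rule 2 (regressive voicing assimilation): /d/ precedes the voiceless obstruent /s/, so it devoices to [t] by assimilation. /gibamladaugizods/ → gibamladaugizots.
Rule 3 (nasal place assimilation): /m/ precedes the alveolar consonant /l/, so it assimilates in place to [n]. /gibamladaugizots/ → gibanladaugizots.

gibanladaugizots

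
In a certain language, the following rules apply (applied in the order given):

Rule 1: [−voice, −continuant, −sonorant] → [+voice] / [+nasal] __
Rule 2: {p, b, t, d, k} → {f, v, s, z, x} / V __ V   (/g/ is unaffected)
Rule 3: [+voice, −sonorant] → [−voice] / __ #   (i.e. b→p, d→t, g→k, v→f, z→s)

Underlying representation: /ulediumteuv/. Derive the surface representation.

Rule 1 (post-nasal voicing): /t/ is a voiceless stop immediately after the nasal /m/, so it voices to [d]. /ulediumteuv/ → ulediumdeuv.
Rule 2 (intervocalic spirantization): /d/ is a stop between vowels /e/ and /i/, so it spirantizes to the fricative [z]. /ulediumdeuv/ → uleziumdeuv.
Rule 3 (final devoicing): /v/ is a voiced obstruent in word-final position, so it devoices to [f]. /uleziumdeuv/ → uleziumdeuf.

uleziumdeuf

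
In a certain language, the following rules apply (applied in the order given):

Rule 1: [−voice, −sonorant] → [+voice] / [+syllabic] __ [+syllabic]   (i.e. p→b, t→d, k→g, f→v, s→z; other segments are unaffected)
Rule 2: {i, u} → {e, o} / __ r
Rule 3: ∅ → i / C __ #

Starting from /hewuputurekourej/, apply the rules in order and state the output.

Rule 1 (intervocalic voicing): /p/ is a voiceless obstruent between vowels /u/ and /u/, so it voices to [b]. /t/ is a voiceless obstruent between vowels /u/ and /u/, so it voices to [d]. /k/ is a voiceless obstruent between vowels /e/ and /o/, so it voices to [g]. /hewuputurekourej/ → hewubuduregourej.
Rule 2 (pre-rhotic lowering): /u/ is a high vowel immediately before /r/, so it lowers to [o]. /u/ is a high vowel immediately before /r/, so it lowers to [o]. /hewubuduregourej/ → hewubudoregoorej.
Rule 3 (final i-epenthesis): the form ends in the consonant /j/, so [i] is inserted word-finally. /hewubudoregoorej/ → hewubudoregooreji.

hewubudoregooreji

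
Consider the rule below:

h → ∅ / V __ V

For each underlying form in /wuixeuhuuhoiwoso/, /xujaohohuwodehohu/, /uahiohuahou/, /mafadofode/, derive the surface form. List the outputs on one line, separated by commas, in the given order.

wuixeuuuoiwoso, xujaoouwodeou, uaiouaou, mafadofode

/wuixeuhuuhoiwoso/: /h/ occurs between vowels /u/ and /u/, so it deletes. /h/ occurs between vowels /u/ and /o/, so it deletes. → [wuixeuuuoiwoso].
/xujaohohuwodehohu/: /h/ occurs between vowels /o/ and /o/, so it deletes. /h/ occurs between vowels /o/ and /u/, so it deletes. /h/ occurs between vowels /e/ and /o/, so it deletes. /h/ occurs between vowels /o/ and /u/, so it deletes. → [xujaoouwodeou].
/uahiohuahou/: /h/ occurs between vowels /a/ and /i/, so it deletes. /h/ occurs between vowels /o/ and /u/, so it deletes. /h/ occurs between vowels /a/ and /o/, so it deletes. → [uaiouaou].
/mafadofode/: the rule's environment is not met; surfaces unchanged as [mafadofode].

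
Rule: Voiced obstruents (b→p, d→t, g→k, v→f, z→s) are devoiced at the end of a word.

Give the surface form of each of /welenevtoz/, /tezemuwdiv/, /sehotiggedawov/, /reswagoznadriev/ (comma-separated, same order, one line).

/welenevtoz/: /z/ is a voiced obstruent in word-final position, so it devoices to [s]. → [welenevtos].
/tezemuwdiv/: /v/ is a voiced obstruent in word-final position, so it devoices to [f]. → [tezemuwdif].
/sehotiggedawov/: /v/ is a voiced obstruent in word-final position, so it devoices to [f]. → [sehotiggedawof].
/reswagoznadriev/: /v/ is a voiced obstruent in word-final position, so it devoices to [f]. → [reswagoznadrief].

welenevtos, tezemuwdif, sehotiggedawof, reswagoznadrief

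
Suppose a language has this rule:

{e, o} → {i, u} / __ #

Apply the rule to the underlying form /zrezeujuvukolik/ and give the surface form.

zrezeujuvukolik

No segment of /zrezeujuvukolik/ meets the structural description of the rule, so the form surfaces unchanged.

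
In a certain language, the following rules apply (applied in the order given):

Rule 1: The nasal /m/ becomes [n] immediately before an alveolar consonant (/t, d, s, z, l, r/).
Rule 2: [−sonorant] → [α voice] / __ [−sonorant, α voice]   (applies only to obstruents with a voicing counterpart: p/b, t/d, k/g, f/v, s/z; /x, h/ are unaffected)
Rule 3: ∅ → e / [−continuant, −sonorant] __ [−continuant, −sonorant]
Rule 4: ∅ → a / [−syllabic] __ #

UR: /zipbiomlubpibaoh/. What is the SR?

zibebionlupepibaoha

Rule 1 (nasal place assimilation): /m/ precedes the alveolar consonant /l/, so it assimilates in place to [n]. /zipbiomlubpibaoh/ → zipbionlubpibaoh.
Rule 2 (regressive voicing assimilation): /p/ precedes the voiced obstruent /b/, so it voices to [b] by assimilation. /b/ precedes the voiceless obstruent /p/, so it devoices to [p] by assimilation. /zipbionlubpibaoh/ → zibbionluppibaoh.
Rule 3 (stop-cluster e-epenthesis): /b/ and /b/ form a stop–stop cluster, so [e] is inserted between them. /p/ and /p/ form a stop–stop cluster, so [e] is inserted between them. /zibbionluppibaoh/ → zibebionlupepibaoh.
Rule 4 (final a-epenthesis): the form ends in the consonant /h/, so [a] is inserted word-finally. /zibebionlupepibaoh/ → zibebionlupepibaoha.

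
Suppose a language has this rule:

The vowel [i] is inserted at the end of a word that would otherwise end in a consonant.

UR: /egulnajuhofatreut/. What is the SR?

egulnajuhofatreuti

the form ends in the consonant /t/, so [i] is inserted word-finally.
Surface form: [egulnajuhofatreuti].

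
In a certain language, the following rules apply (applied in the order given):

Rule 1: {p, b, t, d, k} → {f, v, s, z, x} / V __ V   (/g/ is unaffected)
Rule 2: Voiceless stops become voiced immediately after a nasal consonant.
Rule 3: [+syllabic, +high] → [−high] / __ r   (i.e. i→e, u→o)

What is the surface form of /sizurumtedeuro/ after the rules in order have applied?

Rule 1 (intervocalic spirantization): /d/ is a stop between vowels /e/ and /e/, so it spirantizes to the fricative [z]. /sizurumtedeuro/ → sizurumtezeuro.
Rule 2 (post-nasal voicing): /t/ is a voiceless stop immediately after the nasal /m/, so it voices to [d]. /sizurumtezeuro/ → sizurumdezeuro.
Rule 3 (pre-rhotic lowering): /u/ is a high vowel immediately before /r/, so it lowers to [o]. /u/ is a high vowel immediately before /r/, so it lowers to [o]. /sizurumdezeuro/ → sizorumdezeoro.

sizorumdezeoro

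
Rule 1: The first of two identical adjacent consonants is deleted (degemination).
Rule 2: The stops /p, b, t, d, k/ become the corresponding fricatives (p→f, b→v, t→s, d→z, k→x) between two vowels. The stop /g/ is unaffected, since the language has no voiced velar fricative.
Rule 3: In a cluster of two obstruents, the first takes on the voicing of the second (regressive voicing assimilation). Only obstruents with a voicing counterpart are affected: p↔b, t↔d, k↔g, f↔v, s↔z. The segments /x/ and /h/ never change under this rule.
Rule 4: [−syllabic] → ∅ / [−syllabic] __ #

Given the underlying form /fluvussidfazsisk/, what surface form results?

Rule 1 (degemination): /ss/ is a geminate; the first /s/ deletes. /fluvussidfazsisk/ → fluvusidfazsisk.
Rule 2 (intervocalic spirantization): no segment meets the environment; /fluvusidfazsisk/ is unchanged.
Rule 3 (regressive voicing assimilation): /d/ precedes the voiceless obstruent /f/, so it devoices to [t] by assimilation. /z/ precedes the voiceless obstruent /s/, so it devoices to [s] by assimilation. /fluvusidfazsisk/ → fluvusitfassisk.
Rule 4 (final cluster simplification): /k/ is the second consonant of a word-final cluster /sk/, so it deletes. /fluvusitfassisk/ → fluvusitfassis.

fluvusitfassis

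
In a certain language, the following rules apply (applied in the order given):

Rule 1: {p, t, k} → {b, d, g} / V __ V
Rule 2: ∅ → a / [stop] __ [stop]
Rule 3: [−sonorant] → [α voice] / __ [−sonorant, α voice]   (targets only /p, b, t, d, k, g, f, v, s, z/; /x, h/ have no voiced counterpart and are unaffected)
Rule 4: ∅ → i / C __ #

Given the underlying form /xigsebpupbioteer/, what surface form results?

xiksebapupabiodeeri

Rule 1 (intervocalic voicing): /t/ is a voiceless stop between vowels /o/ and /e/, so it voices to [d]. /xigsebpupbioteer/ → xigsebpupbiodeer.
Rule 2 (stop-cluster a-epenthesis): /b/ and /p/ form a stop–stop cluster, so [a] is inserted between them. /p/ and /b/ form a stop–stop cluster, so [a] is inserted between them. /xigsebpupbiodeer/ → xigsebapupabiodeer.
Rule 3 (regressive voicing assimilation): /g/ precedes the voiceless obstruent /s/, so it devoices to [k] by assimilation. /xigsebapupabiodeer/ → xiksebapupabiodeer.
Rule 4 (final i-epenthesis): the form ends in the consonant /r/, so [i] is inserted word-finally. /xiksebapupabiodeer/ → xiksebapupabiodeeri.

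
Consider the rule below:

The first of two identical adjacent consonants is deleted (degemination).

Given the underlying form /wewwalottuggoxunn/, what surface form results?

/ww/ is a geminate; the first /w/ deletes.
/tt/ is a geminate; the first /t/ deletes.
/gg/ is a geminate; the first /g/ deletes.
/nn/ is a geminate; the first /n/ deletes.
Surface form: [wewalotugoxun].

wewalotugoxun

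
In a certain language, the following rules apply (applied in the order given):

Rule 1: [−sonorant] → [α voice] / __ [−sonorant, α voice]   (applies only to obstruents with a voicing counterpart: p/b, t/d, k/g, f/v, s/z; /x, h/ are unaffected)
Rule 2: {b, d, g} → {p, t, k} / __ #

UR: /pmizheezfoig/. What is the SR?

Rule 1 (regressive voicing assimilation): /z/ precedes the voiceless obstruent /h/, so it devoices to [s] by assimilation. /z/ precedes the voiceless obstruent /f/, so it devoices to [s] by assimilation. /pmizheezfoig/ → pmisheesfoig.
Rule 2 (final devoicing): /g/ is a voiced stop in word-final position, so it devoices to [k]. /pmisheesfoig/ → pmisheesfoik.

pmisheesfoik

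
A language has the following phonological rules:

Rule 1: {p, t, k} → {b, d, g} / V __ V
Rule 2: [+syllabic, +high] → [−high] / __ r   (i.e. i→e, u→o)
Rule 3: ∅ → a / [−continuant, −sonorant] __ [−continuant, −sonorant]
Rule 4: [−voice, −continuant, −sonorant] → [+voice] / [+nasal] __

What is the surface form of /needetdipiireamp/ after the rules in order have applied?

Rule 1 (intervocalic voicing): /p/ is a voiceless stop between vowels /i/ and /i/, so it voices to [b]. /needetdipiireamp/ → needetdibiireamp.
Rule 2 (pre-rhotic lowering): /i/ is a high vowel immediately before /r/, so it lowers to [e]. /needetdibiireamp/ → needetdibiereamp.
Rule 3 (stop-cluster a-epenthesis): /t/ and /d/ form a stop–stop cluster, so [a] is inserted between them. /needetdibiereamp/ → needetadibiereamp.
Rule 4 (post-nasal voicing): /p/ is a voiceless stop immediately after the nasal /m/, so it voices to [b]. /needetadibiereamp/ → needetadibiereamb.

needetadibiereamb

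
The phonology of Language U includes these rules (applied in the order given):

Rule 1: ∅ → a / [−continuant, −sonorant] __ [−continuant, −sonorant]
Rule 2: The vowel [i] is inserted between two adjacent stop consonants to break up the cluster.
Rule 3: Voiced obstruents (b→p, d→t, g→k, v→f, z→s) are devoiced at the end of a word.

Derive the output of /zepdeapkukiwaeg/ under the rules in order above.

Rule 1 (stop-cluster a-epenthesis): /p/ and /d/ form a stop–stop cluster, so [a] is inserted between them. /p/ and /k/ form a stop–stop cluster, so [a] is inserted between them. /zepdeapkukiwaeg/ → zepadeapakukiwaeg.
Rule 2 (stop-cluster i-epenthesis): no segment meets the environment; /zepadeapakukiwaeg/ is unchanged.
Rule 3 (final devoicing): /g/ is a voiced obstruent in word-final position, so it devoices to [k]. /zepadeapakukiwaeg/ → zepadeapakukiwaek.

zepadeapakukiwaek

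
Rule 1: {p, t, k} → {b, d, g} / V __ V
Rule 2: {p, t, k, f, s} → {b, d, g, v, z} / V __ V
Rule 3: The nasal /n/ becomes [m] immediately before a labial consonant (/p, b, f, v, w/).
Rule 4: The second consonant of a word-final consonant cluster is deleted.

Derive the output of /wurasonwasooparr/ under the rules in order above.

Rule 1 (intervocalic voicing): /p/ is a voiceless stop between vowels /o/ and /a/, so it voices to [b]. /wurasonwasooparr/ → wurasonwasoobarr.
Rule 2 (intervocalic voicing): /s/ is a voiceless obstruent between vowels /a/ and /o/, so it voices to [z]. /s/ is a voiceless obstruent between vowels /a/ and /o/, so it voices to [z]. /wurasonwasoobarr/ → wurazonwazoobarr.
Rule 3 (nasal place assimilation): /n/ precedes the labial consonant /w/, so it assimilates in place to [m]. /wurazonwazoobarr/ → wurazomwazoobarr.
Rule 4 (final cluster simplification): /r/ is the second consonant of a word-final cluster /rr/, so it deletes. /wurazomwazoobarr/ → wurazomwazoobar.

wurazomwazoobar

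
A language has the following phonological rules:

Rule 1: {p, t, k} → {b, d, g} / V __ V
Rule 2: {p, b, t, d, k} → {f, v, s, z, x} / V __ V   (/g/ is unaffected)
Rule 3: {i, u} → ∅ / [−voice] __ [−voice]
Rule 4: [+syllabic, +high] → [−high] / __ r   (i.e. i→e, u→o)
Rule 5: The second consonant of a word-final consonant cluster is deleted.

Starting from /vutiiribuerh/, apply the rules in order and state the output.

Rule 1 (intervocalic voicing): /t/ is a voiceless stop between vowels /u/ and /i/, so it voices to [d]. /vutiiribuerh/ → vudiiribuerh.
Rule 2 (intervocalic spirantization): /d/ is a stop between vowels /u/ and /i/, so it spirantizes to the fricative [z]. /b/ is a stop between vowels /i/ and /u/, so it spirantizes to the fricative [v]. /vudiiribuerh/ → vuziirivuerh.
Rule 3 (high vowel syncope): no segment meets the environment; /vuziirivuerh/ is unchanged.
Rule 4 (pre-rhotic lowering): /i/ is a high vowel immediately before /r/, so it lowers to [e]. /vuziirivuerh/ → vuzierivuerh.
Rule 5 (final cluster simplification): /h/ is the second consonant of a word-final cluster /rh/, so it deletes. /vuzierivuerh/ → vuzierivuer.

vuzierivuer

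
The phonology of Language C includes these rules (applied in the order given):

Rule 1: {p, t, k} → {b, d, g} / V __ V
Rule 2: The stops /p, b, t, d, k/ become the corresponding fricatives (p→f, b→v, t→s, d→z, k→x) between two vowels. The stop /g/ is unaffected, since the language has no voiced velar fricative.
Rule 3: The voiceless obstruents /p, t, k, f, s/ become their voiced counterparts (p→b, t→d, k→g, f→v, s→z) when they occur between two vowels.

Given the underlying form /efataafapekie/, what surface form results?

Rule 1 (intervocalic voicing): /t/ is a voiceless stop between vowels /a/ and /a/, so it voices to [d]. /p/ is a voiceless stop between vowels /a/ and /e/, so it voices to [b]. /k/ is a voiceless stop between vowels /e/ and /i/, so it voices to [g]. /efataafapekie/ → efadaafabegie.
Rule 2 (intervocalic spirantization): /d/ is a stop between vowels /a/ and /a/, so it spirantizes to the fricative [z]. /b/ is a stop between vowels /a/ and /e/, so it spirantizes to the fricative [v]. /efadaafabegie/ → efazaafavegie.
Rule 3 (intervocalic voicing): /f/ is a voiceless obstruent between vowels /e/ and /a/, so it voices to [v]. /f/ is a voiceless obstruent between vowels /a/ and /a/, so it voices to [v]. /efazaafavegie/ → evazaavavegie.

evazaavavegie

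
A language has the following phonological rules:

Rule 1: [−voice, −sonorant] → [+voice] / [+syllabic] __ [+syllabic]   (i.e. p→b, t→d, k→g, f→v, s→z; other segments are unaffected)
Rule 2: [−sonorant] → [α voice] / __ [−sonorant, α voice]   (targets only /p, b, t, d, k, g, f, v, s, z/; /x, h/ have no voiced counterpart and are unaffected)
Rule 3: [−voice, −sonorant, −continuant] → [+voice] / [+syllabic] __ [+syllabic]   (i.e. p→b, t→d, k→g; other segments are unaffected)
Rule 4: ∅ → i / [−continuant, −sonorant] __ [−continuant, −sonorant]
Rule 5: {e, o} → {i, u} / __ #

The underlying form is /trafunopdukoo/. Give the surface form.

travunobidugou

Rule 1 (intervocalic voicing): /f/ is a voiceless obstruent between vowels /a/ and /u/, so it voices to [v]. /k/ is a voiceless obstruent between vowels /u/ and /o/, so it voices to [g]. /trafunopdukoo/ → travunopdugoo.
Rule 2 (regressive voicing assimilation): /p/ precedes the voiced obstruent /d/, so it voices to [b] by assimilation. /travunopdugoo/ → travunobdugoo.
Rule 3 (intervocalic voicing): no segment meets the environment; /travunobdugoo/ is unchanged.
Rule 4 (stop-cluster i-epenthesis): /b/ and /d/ form a stop–stop cluster, so [i] is inserted between them. /travunobdugoo/ → travunobidugoo.
Rule 5 (final vowel raising): /o/ is a mid vowel in word-final position, so it raises to [u]. /travunobidugoo/ → travunobidugou.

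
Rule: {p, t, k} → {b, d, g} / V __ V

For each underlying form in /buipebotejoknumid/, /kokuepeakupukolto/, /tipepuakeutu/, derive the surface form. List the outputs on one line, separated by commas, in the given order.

buibebodejoknumid, koguebeagubugolto, tibebuageudu

/buipebotejoknumid/: /p/ is a voiceless stop between vowels /i/ and /e/, so it voices to [b]. /t/ is a voiceless stop between vowels /o/ and /e/, so it voices to [d]. → [buibebodejoknumid].
/kokuepeakupukolto/: /k/ is a voiceless stop between vowels /o/ and /u/, so it voices to [g]. /p/ is a voiceless stop between vowels /e/ and /e/, so it voices to [b]. /k/ is a voiceless stop between vowels /a/ and /u/, so it voices to [g]. /p/ is a voiceless stop between vowels /u/ and /u/, so it voices to [b]. /k/ is a voiceless stop between vowels /u/ and /o/, so it voices to [g]. → [koguebeagubugolto].
/tipepuakeutu/: /p/ is a voiceless stop between vowels /i/ and /e/, so it voices to [b]. /p/ is a voiceless stop between vowels /e/ and /u/, so it voices to [b]. /k/ is a voiceless stop between vowels /a/ and /e/, so it voices to [g]. /t/ is a voiceless stop between vowels /u/ and /u/, so it voices to [d]. → [tibebuageudu].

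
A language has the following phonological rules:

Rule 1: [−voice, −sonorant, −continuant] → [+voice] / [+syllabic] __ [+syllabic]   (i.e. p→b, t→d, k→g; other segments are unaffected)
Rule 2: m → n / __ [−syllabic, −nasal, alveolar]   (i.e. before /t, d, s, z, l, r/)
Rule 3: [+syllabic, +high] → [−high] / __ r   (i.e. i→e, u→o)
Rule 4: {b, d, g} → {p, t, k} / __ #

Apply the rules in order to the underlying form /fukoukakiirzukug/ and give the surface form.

fugougagierzuguk

Rule 1 (intervocalic voicing): /k/ is a voiceless stop between vowels /u/ and /o/, so it voices to [g]. /k/ is a voiceless stop between vowels /u/ and /a/, so it voices to [g]. /k/ is a voiceless stop between vowels /a/ and /i/, so it voices to [g]. /k/ is a voiceless stop between vowels /u/ and /u/, so it voices to [g]. /fukoukakiirzukug/ → fugougagiirzugug.
Rule 2 (nasal place assimilation): no segment meets the environment; /fugougagiirzugug/ is unchanged.
Rule 3 (pre-rhotic lowering): /i/ is a high vowel immediately before /r/, so it lowers to [e]. /fugougagiirzugug/ → fugougagierzugug.
Rule 4 (final devoicing): /g/ is a voiced stop in word-final position, so it devoices to [k]. /fugougagierzugug/ → fugougagierzuguk.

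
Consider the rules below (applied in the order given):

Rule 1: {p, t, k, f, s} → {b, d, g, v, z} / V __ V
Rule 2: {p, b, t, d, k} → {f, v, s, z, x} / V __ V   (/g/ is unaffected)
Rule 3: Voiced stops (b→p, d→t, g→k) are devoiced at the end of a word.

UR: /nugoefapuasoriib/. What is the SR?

nugoevavuazoriip

Rule 1 (intervocalic voicing): /f/ is a voiceless obstruent between vowels /e/ and /a/, so it voices to [v]. /p/ is a voiceless obstruent between vowels /a/ and /u/, so it voices to [b]. /s/ is a voiceless obstruent between vowels /a/ and /o/, so it voices to [z]. /nugoefapuasoriib/ → nugoevabuazoriib.
Rule 2 (intervocalic spirantization): /b/ is a stop between vowels /a/ and /u/, so it spirantizes to the fricative [v]. /nugoevabuazoriib/ → nugoevavuazoriib.
Rule 3 (final devoicing): /b/ is a voiced stop in word-final position, so it devoices to [p]. /nugoevavuazoriib/ → nugoevavuazoriip.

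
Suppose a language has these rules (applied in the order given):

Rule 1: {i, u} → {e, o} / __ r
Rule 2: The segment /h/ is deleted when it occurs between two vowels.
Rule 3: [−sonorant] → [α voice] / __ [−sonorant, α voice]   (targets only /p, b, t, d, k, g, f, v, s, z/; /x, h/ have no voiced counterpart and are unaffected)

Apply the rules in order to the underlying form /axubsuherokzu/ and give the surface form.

Rule 1 (pre-rhotic lowering): no segment meets the environment; /axubsuherokzu/ is unchanged.
Rule 2 (intervocalic h-deletion): /h/ occurs between vowels /u/ and /e/, so it deletes. /axubsuherokzu/ → axubsuerokzu.
Rule 3 (regressive voicing assimilation): /b/ precedes the voiceless obstruent /s/, so it devoices to [p] by assimilation. /k/ precedes the voiced obstruent /z/, so it voices to [g] by assimilation. /axubsuerokzu/ → axupsuerogzu.

axupsuerogzu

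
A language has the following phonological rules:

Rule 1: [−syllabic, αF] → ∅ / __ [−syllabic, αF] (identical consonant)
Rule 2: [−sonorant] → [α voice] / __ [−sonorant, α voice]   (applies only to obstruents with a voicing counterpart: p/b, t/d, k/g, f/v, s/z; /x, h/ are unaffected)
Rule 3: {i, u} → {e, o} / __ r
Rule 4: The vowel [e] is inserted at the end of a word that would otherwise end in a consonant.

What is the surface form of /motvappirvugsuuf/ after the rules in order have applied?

Rule 1 (degemination): /pp/ is a geminate; the first /p/ deletes. /motvappirvugsuuf/ → motvapirvugsuuf.
Rule 2 (regressive voicing assimilation): /t/ precedes the voiced obstruent /v/, so it voices to [d] by assimilation. /g/ precedes the voiceless obstruent /s/, so it devoices to [k] by assimilation. /motvapirvugsuuf/ → modvapirvuksuuf.
Rule 3 (pre-rhotic lowering): /i/ is a high vowel immediately before /r/, so it lowers to [e]. /modvapirvuksuuf/ → modvapervuksuuf.
Rule 4 (final e-epenthesis): the form ends in the consonant /f/, so [e] is inserted word-finally. /modvapervuksuuf/ → modvapervuksuufe.

modvapervuksuufe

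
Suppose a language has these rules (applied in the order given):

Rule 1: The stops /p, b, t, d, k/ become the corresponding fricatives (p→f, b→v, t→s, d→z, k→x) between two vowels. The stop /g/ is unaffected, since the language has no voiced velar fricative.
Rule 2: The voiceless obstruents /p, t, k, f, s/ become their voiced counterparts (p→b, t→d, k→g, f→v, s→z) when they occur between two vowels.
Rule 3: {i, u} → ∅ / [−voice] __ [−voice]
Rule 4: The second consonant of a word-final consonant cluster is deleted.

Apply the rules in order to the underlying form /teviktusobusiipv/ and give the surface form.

teviktuzovuziip

Rule 1 (intervocalic spirantization): /b/ is a stop between vowels /o/ and /u/, so it spirantizes to the fricative [v]. /teviktusobusiipv/ → teviktusovusiipv.
Rule 2 (intervocalic voicing): /s/ is a voiceless obstruent between vowels /u/ and /o/, so it voices to [z]. /s/ is a voiceless obstruent between vowels /u/ and /i/, so it voices to [z]. /teviktusovusiipv/ → teviktuzovuziipv.
Rule 3 (high vowel syncope): no segment meets the environment; /teviktuzovuziipv/ is unchanged.
Rule 4 (final cluster simplification): /v/ is the second consonant of a word-final cluster /pv/, so it deletes. /teviktuzovuziipv/ → teviktuzovuziip.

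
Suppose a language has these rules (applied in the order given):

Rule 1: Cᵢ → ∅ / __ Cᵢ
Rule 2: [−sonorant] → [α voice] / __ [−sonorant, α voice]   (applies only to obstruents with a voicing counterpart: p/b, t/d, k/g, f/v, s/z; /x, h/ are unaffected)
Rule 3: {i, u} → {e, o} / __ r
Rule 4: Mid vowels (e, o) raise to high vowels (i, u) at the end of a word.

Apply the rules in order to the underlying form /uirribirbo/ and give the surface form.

ueriberbu

Rule 1 (degemination): /rr/ is a geminate; the first /r/ deletes. /uirribirbo/ → uiribirbo.
Rule 2 (regressive voicing assimilation): no segment meets the environment; /uiribirbo/ is unchanged.
Rule 3 (pre-rhotic lowering): /i/ is a high vowel immediately before /r/, so it lowers to [e]. /i/ is a high vowel immediately before /r/, so it lowers to [e]. /uiribirbo/ → ueriberbo.
Rule 4 (final vowel raising): /o/ is a mid vowel in word-final position, so it raises to [u]. /ueriberbo/ → ueriberbu.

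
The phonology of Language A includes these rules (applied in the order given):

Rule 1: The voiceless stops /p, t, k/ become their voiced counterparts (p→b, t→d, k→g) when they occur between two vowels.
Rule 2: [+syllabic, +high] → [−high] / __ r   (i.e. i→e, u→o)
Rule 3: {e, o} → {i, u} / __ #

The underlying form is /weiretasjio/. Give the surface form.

weeredasjiu

Rule 1 (intervocalic voicing): /t/ is a voiceless stop between vowels /e/ and /a/, so it voices to [d]. /weiretasjio/ → weiredasjio.
Rule 2 (pre-rhotic lowering): /i/ is a high vowel immediately before /r/, so it lowers to [e]. /weiredasjio/ → weeredasjio.
Rule 3 (final vowel raising): /o/ is a mid vowel in word-final position, so it raises to [u]. /weeredasjio/ → weeredasjiu.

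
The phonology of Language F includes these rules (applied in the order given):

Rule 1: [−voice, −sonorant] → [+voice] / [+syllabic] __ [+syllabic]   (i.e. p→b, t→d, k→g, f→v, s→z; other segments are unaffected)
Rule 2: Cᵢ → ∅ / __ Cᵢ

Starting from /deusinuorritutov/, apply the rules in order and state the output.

deuzinuoridudov

Rule 1 (intervocalic voicing): /s/ is a voiceless obstruent between vowels /u/ and /i/, so it voices to [z]. /t/ is a voiceless obstruent between vowels /i/ and /u/, so it voices to [d]. /t/ is a voiceless obstruent between vowels /u/ and /o/, so it voices to [d]. /deusinuorritutov/ → deuzinuorridudov.
Rule 2 (degemination): /rr/ is a geminate; the first /r/ deletes. /deuzinuorridudov/ → deuzinuoridudov.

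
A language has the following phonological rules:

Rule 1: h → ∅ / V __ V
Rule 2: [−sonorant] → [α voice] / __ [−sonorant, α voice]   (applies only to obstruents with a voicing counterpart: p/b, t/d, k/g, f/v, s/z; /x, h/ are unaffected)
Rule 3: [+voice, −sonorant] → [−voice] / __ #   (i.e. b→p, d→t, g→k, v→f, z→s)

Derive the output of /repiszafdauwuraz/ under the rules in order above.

Rule 1 (intervocalic h-deletion): no segment meets the environment; /repiszafdauwuraz/ is unchanged.
Rule 2 (regressive voicing assimilation): /s/ precedes the voiced obstruent /z/, so it voices to [z] by assimilation. /f/ precedes the voiced obstruent /d/, so it voices to [v] by assimilation. /repiszafdauwuraz/ → repizzavdauwuraz.
Rule 3 (final devoicing): /z/ is a voiced obstruent in word-final position, so it devoices to [s]. /repizzavdauwuraz/ → repizzavdauwuras.

repizzavdauwuras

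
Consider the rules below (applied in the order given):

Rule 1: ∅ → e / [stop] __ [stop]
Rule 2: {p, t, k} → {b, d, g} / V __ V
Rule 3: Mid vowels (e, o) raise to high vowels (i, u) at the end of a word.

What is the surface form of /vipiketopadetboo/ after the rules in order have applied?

vibigedobadedebou

Rule 1 (stop-cluster e-epenthesis): /t/ and /b/ form a stop–stop cluster, so [e] is inserted between them. /vipiketopadetboo/ → vipiketopadeteboo.
Rule 2 (intervocalic voicing): /p/ is a voiceless stop between vowels /i/ and /i/, so it voices to [b]. /k/ is a voiceless stop between vowels /i/ and /e/, so it voices to [g]. /t/ is a voiceless stop between vowels /e/ and /o/, so it voices to [d]. /p/ is a voiceless stop between vowels /o/ and /a/, so it voices to [b]. /t/ is a voiceless stop between vowels /e/ and /e/, so it voices to [d]. /vipiketopadeteboo/ → vibigedobadedeboo.
Rule 3 (final vowel raising): /o/ is a mid vowel in word-final position, so it raises to [u]. /vibigedobadedeboo/ → vibigedobadedebou.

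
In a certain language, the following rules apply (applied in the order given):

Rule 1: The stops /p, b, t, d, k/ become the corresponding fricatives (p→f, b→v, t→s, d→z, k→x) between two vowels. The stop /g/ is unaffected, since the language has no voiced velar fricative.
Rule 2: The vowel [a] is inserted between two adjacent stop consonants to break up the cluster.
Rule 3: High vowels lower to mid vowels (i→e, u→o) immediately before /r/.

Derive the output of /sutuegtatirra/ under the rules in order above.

Rule 1 (intervocalic spirantization): /t/ is a stop between vowels /u/ and /u/, so it spirantizes to the fricative [s]. /t/ is a stop between vowels /a/ and /i/, so it spirantizes to the fricative [s]. /sutuegtatirra/ → susuegtasirra.
Rule 2 (stop-cluster a-epenthesis): /g/ and /t/ form a stop–stop cluster, so [a] is inserted between them. /susuegtasirra/ → susuegatasirra.
Rule 3 (pre-rhotic lowering): /i/ is a high vowel immediately before /r/, so it lowers to [e]. /susuegatasirra/ → susuegataserra.

susuegataserra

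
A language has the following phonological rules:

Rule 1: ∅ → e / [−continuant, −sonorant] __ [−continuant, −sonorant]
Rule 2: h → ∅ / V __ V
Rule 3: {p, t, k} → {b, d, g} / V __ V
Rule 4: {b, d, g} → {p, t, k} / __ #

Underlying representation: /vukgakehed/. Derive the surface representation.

Rule 1 (stop-cluster e-epenthesis): /k/ and /g/ form a stop–stop cluster, so [e] is inserted between them. /vukgakehed/ → vukegakehed.
Rule 2 (intervocalic h-deletion): /h/ occurs between vowels /e/ and /e/, so it deletes. /vukegakehed/ → vukegakeed.
Rule 3 (intervocalic voicing): /k/ is a voiceless stop between vowels /u/ and /e/, so it voices to [g]. /k/ is a voiceless stop between vowels /a/ and /e/, so it voices to [g]. /vukegakeed/ → vugegageed.
Rule 4 (final devoicing): /d/ is a voiced stop in word-final position, so it devoices to [t]. /vugegageed/ → vugegageet.

vugegageet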